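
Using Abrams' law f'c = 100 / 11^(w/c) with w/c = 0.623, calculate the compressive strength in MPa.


f'c = 100 / 11^0.623
= 100 / 4.454
= 22.45 MPa

22.45


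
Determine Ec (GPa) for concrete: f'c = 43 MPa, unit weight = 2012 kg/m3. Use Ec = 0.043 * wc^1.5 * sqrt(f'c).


Ec = 0.043 * 2012^1.5 * sqrt(43) / 1000
= 25.45 GPa

25.45


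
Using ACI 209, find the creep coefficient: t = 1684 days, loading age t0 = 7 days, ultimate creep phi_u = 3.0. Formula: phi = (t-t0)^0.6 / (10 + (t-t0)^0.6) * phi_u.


dt = 1684 - 7 = 1677
phi = 1677^0.6 / (10 + 1677^0.6) * 3.0
= 2.688

2.688


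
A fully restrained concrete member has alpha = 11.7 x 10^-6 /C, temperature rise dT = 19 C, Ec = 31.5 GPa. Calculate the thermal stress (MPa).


sigma = alpha * dT * Ec
= 11.7e-6 * 19 * 31.5 * 1000
= 7.002 MPa

7.002


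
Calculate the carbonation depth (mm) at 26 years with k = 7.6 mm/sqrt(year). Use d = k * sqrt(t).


depth = k * sqrt(t)
= 7.6 * sqrt(26)
= 38.75 mm

38.75


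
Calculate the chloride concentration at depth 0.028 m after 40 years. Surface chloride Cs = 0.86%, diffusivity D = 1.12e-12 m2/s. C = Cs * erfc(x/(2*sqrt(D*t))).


t_seconds = 40 * 365.25 * 24 * 3600 = 1262304000.0 s
arg = 0.028 / (2 * sqrt(1.12e-12 * 1262304000.0))
= 0.3723
erfc(0.3723) = 0.5985
C = 0.86 * 0.5985 = 0.5147%

0.5147


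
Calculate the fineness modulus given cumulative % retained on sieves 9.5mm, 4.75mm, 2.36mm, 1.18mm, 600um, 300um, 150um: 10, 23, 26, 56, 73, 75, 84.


FM = sum(cumulative % retained) / 100
= 347 / 100
= 3.47

3.47


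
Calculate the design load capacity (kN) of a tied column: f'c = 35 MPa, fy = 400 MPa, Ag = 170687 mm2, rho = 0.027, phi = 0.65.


Ast = rho * Ag = 0.027 * 170687 = 4608.549 mm2
phi*Pn = 0.65 * 0.80 * (0.85 * 35 * (170687 - 4608.549) + 400 * 4608.549) / 1000
= 3527.81 kN

3527.81


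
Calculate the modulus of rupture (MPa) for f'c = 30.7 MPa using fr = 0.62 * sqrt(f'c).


fr = 0.62 * sqrt(30.7)
= 3.435 MPa

3.435


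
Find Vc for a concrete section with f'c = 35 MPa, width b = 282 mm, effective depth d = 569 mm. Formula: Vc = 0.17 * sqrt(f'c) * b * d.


Vc = 0.17 * sqrt(35) * 282 * 569 / 1000
= 161.38 kN

161.38


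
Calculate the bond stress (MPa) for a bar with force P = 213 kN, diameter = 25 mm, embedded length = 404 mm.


u = P / (pi * db * ld)
= 213 * 1000 / (pi * 25 * 404)
= 6.713 MPa

6.713


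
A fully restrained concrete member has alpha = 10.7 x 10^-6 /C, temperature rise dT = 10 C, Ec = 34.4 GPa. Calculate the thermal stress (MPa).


sigma = alpha * dT * Ec
= 10.7e-6 * 10 * 34.4 * 1000
= 3.681 MPa

3.681


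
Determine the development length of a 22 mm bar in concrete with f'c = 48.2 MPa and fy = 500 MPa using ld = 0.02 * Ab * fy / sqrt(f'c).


Ab = pi * 22^2 / 4 = 380.133 mm2
ld = 0.02 * 380.133 * 500 / sqrt(48.2)
= 547.5 mm

547.5


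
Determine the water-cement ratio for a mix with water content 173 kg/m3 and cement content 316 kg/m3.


w/c = water / cement
w/c = 173 / 316 = 0.547

0.547


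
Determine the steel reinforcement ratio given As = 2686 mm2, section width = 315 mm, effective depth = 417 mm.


rho = As / (b * d)
= 2686 / (315 * 417)
= 0.0204

0.0204


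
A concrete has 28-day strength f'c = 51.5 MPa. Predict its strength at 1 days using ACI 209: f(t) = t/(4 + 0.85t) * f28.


f(1) = 1 / (4 + 0.85 * 1) * 51.5
= 1 / 4.85 * 51.5
= 10.62 MPa

10.62


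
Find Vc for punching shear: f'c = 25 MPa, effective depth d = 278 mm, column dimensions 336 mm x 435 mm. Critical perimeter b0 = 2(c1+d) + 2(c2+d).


b0 = 2*(336 + 278) + 2*(435 + 278) = 2654 mm
Vc = 0.33 * sqrt(25) * 2654 * 278 / 1000
= 1217.39 kN

1217.39


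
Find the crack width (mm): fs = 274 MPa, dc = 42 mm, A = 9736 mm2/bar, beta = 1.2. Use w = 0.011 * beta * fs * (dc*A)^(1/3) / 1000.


w = 0.011 * beta * fs * (dc * A)^(1/3) / 1000
= 0.011 * 1.2 * 274 * (42 * 9736)^(1/3) / 1000
= 0.268 mm

0.268


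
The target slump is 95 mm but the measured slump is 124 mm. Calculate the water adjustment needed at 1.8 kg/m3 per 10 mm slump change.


Difference = 95 - 124 = -29 mm
Water adjustment = -29 * 1.8 / 10 = -5.2 kg/m3

-5.2


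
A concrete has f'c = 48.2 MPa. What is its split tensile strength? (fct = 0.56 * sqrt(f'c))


fct = 0.56 * sqrt(48.2)
= 0.56 * 6.943
= 3.888 MPa

3.888


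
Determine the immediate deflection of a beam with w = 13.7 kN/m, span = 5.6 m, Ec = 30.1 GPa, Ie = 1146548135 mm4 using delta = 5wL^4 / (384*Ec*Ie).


Convert: L = 5.6 m = 5600 mm, Ec = 30.1 GPa = 30100 MPa
delta = 5 * 13.7 * 5600^4 / (384 * 30100 * 1146548135)
= 5.08 mm

5.08


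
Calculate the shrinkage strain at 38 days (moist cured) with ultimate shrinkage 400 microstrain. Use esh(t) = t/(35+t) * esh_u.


esh(38) = 38 / (35 + 38) * 400
= 38 / 73 * 400
= 208.2 microstrain

208.2


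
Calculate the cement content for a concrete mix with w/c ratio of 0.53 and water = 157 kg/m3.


Cement = water / (w/c)
= 157 / 0.53
= 296.2 kg/m3

296.2


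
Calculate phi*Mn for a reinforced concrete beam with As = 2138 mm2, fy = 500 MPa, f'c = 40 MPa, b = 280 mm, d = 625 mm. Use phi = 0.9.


a = As * fy / (0.85 * f'c * b)
= 2138 * 500 / (0.85 * 40 * 280)
= 112.2899 mm
Mn = As * fy * (d - a/2) / 10^6
= 608.106 kN-m
phi*Mn = 0.9 * 608.106 = 547.3 kN-m

547.3


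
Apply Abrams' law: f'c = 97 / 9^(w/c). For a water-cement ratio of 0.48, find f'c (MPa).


f'c = 97 / 9^0.48
= 97 / 2.871
= 33.79 MPa

33.79


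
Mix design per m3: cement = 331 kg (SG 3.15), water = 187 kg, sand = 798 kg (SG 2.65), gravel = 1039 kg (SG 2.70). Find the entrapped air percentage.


Vol cement = 331 / (3.15 * 1000) = 0.105079 m3
Vol water = 187 / 1000 = 0.187 m3
Vol sand = 798 / (2.65 * 1000) = 0.301132 m3
Vol gravel = 1039 / (2.70 * 1000) = 0.384815 m3
Total solid + water volume = 0.978026 m3
Air = (1 - 0.978026) * 100 = 2.2%

2.2


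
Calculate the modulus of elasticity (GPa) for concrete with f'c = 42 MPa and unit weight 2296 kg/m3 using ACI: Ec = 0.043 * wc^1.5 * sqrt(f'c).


Ec = 0.043 * 2296^1.5 * sqrt(42) / 1000
= 30.66 GPa

30.66


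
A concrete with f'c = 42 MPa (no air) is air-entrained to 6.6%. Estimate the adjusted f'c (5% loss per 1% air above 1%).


Strength loss = (6.6 - 1) * 5 = 28.0%
f'c = 42 * (1 - 28.0/100)
= 30.24 MPa

30.24


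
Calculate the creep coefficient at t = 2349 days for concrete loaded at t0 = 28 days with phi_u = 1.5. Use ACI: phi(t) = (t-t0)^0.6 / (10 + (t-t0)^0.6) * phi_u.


dt = 2349 - 28 = 2321
phi = 2321^0.6 / (10 + 2321^0.6) * 1.5
= 1.369

1.369


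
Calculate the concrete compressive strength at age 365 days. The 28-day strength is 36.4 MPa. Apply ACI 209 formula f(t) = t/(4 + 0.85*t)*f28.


f(365) = 365 / (4 + 0.85 * 365) * 36.4
= 365 / 314.25 * 36.4
= 42.28 MPa

42.28


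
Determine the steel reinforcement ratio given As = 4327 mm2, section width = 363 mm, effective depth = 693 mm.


rho = As / (b * d)
= 4327 / (363 * 693)
= 0.0172

0.0172


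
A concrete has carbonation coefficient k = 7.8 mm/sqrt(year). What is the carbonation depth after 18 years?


depth = k * sqrt(t)
= 7.8 * sqrt(18)
= 33.09 mm

33.09


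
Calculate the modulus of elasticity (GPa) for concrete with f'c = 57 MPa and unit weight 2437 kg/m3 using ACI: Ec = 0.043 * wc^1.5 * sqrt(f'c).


Ec = 0.043 * 2437^1.5 * sqrt(57) / 1000
= 39.06 GPa

39.06


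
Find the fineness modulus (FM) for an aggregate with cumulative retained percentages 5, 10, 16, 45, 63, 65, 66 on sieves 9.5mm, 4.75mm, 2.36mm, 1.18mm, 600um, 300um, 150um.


FM = sum(cumulative % retained) / 100
= 270 / 100
= 2.7

2.7


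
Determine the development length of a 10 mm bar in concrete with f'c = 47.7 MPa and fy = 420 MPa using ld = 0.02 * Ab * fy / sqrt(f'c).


Ab = pi * 10^2 / 4 = 78.54 mm2
ld = 0.02 * 78.54 * 420 / sqrt(47.7)
= 95.5 mm

95.5


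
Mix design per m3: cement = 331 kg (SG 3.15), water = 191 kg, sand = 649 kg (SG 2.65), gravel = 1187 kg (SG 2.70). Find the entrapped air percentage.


Vol cement = 331 / (3.15 * 1000) = 0.105079 m3
Vol water = 191 / 1000 = 0.191 m3
Vol sand = 649 / (2.65 * 1000) = 0.244906 m3
Vol gravel = 1187 / (2.70 * 1000) = 0.43963 m3
Total solid + water volume = 0.980615 m3
Air = (1 - 0.980615) * 100 = 1.94%

1.94


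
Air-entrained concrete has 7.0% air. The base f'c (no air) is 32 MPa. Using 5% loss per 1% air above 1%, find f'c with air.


Strength loss = (7.0 - 1) * 5 = 30.0%
f'c = 32 * (1 - 30.0/100)
= 22.4 MPa

22.4


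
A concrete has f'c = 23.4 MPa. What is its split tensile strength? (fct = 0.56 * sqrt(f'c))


fct = 0.56 * sqrt(23.4)
= 0.56 * 4.837
= 2.709 MPa

2.709


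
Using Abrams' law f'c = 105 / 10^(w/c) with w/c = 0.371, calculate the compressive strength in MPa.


f'c = 105 / 10^0.371
= 105 / 2.35
= 44.69 MPa

44.69


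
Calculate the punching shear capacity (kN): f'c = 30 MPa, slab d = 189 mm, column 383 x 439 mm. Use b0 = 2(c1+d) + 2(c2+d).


b0 = 2*(383 + 189) + 2*(439 + 189) = 2400 mm
Vc = 0.33 * sqrt(30) * 2400 * 189 / 1000
= 819.87 kN

819.87


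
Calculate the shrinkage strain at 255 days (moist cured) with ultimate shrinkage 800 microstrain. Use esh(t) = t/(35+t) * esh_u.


esh(255) = 255 / (35 + 255) * 800
= 255 / 290 * 800
= 703.4 microstrain

703.4


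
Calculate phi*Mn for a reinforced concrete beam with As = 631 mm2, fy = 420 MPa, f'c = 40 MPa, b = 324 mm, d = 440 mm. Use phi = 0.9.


a = As * fy / (0.85 * f'c * b)
= 631 * 420 / (0.85 * 40 * 324)
= 24.0577 mm
Mn = As * fy * (d - a/2) / 10^6
= 113.4209 kN-m
phi*Mn = 0.9 * 113.4209 = 102.08 kN-m

102.08


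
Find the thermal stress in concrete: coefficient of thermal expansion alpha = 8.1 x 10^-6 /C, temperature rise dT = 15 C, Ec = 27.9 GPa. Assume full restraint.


sigma = alpha * dT * Ec
= 8.1e-6 * 15 * 27.9 * 1000
= 3.39 MPa

3.39


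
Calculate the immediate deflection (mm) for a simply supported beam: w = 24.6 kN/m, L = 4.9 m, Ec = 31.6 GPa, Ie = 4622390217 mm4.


Convert: L = 4.9 m = 4900 mm, Ec = 31.6 GPa = 31600 MPa
delta = 5 * 24.6 * 4900^4 / (384 * 31600 * 4622390217)
= 1.26 mm

1.26


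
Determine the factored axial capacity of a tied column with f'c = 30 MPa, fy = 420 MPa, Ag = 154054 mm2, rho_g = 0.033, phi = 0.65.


Ast = rho * Ag = 0.033 * 154054 = 5083.782 mm2
phi*Pn = 0.65 * 0.80 * (0.85 * 30 * (154054 - 5083.782) + 420 * 5083.782) / 1000
= 3085.64 kN

3085.64


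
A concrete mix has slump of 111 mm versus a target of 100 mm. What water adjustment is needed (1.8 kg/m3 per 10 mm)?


Difference = 100 - 111 = -11 mm
Water adjustment = -11 * 1.8 / 10 = -2.0 kg/m3

-2.0


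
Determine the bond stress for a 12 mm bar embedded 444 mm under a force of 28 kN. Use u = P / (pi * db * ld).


u = P / (pi * db * ld)
= 28 * 1000 / (pi * 12 * 444)
= 1.673 MPa

1.673


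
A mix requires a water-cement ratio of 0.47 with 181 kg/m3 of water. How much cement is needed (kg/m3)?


Cement = water / (w/c)
= 181 / 0.47
= 385.1 kg/m3

385.1


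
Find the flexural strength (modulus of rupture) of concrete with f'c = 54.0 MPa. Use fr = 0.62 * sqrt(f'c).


fr = 0.62 * sqrt(54.0)
= 4.556 MPa

4.556


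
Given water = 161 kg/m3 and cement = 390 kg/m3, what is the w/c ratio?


w/c = water / cement
w/c = 161 / 390 = 0.413

0.413


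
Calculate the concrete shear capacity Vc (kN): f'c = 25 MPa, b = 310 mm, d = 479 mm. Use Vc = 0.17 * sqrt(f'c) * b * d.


Vc = 0.17 * sqrt(25) * 310 * 479 / 1000
= 126.22 kN

126.22


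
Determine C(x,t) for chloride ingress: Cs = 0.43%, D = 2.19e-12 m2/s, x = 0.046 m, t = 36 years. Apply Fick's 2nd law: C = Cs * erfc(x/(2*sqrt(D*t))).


t_seconds = 36 * 365.25 * 24 * 3600 = 1136073600.0 s
arg = 0.046 / (2 * sqrt(2.19e-12 * 1136073600.0))
= 0.4611
erfc(0.4611) = 0.5143
C = 0.43 * 0.5143 = 0.2212%

0.2212


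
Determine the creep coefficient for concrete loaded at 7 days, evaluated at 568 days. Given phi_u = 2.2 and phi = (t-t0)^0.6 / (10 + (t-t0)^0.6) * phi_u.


dt = 568 - 7 = 561
phi = 561^0.6 / (10 + 561^0.6) * 2.2
= 1.797

1.797


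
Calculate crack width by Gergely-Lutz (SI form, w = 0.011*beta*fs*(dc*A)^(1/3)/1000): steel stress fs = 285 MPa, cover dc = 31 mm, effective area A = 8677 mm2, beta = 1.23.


w = 0.011 * beta * fs * (dc * A)^(1/3) / 1000
= 0.011 * 1.23 * 285 * (31 * 8677)^(1/3) / 1000
= 0.249 mm

0.249


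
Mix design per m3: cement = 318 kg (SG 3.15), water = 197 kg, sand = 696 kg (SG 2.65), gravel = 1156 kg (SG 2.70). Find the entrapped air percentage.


Vol cement = 318 / (3.15 * 1000) = 0.100952 m3
Vol water = 197 / 1000 = 0.197 m3
Vol sand = 696 / (2.65 * 1000) = 0.262642 m3
Vol gravel = 1156 / (2.70 * 1000) = 0.428148 m3
Total solid + water volume = 0.988742 m3
Air = (1 - 0.988742) * 100 = 1.13%

1.13


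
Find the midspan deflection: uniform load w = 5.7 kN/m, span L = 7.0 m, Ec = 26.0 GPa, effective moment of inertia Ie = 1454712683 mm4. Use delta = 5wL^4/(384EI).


Convert: L = 7.0 m = 7000 mm, Ec = 26.0 GPa = 26000 MPa
delta = 5 * 5.7 * 7000^4 / (384 * 26000 * 1454712683)
= 4.71 mm

4.71


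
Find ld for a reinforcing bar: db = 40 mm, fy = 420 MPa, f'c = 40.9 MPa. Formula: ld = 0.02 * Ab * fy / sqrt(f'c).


Ab = pi * 40^2 / 4 = 1256.637 mm2
ld = 0.02 * 1256.637 * 420 / sqrt(40.9)
= 1650.5 mm

1650.5


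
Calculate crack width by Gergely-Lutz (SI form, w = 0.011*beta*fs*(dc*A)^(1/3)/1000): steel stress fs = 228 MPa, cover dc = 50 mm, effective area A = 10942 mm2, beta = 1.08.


w = 0.011 * beta * fs * (dc * A)^(1/3) / 1000
= 0.011 * 1.08 * 228 * (50 * 10942)^(1/3) / 1000
= 0.222 mm

0.222


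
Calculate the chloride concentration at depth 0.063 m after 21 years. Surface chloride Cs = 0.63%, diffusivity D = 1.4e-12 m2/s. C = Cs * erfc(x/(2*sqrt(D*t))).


t_seconds = 21 * 365.25 * 24 * 3600 = 662709600.0 s
arg = 0.063 / (2 * sqrt(1.4e-12 * 662709600.0))
= 1.0342
erfc(1.0342) = 0.1436
C = 0.63 * 0.1436 = 0.0905%

0.0905


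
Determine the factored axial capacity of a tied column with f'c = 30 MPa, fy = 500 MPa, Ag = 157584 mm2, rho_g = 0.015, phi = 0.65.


Ast = rho * Ag = 0.015 * 157584 = 2363.76 mm2
phi*Pn = 0.65 * 0.80 * (0.85 * 30 * (157584 - 2363.76) + 500 * 2363.76) / 1000
= 2672.8 kN

2672.8


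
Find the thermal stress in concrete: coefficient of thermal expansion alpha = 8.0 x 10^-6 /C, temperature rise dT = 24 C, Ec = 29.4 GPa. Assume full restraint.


sigma = alpha * dT * Ec
= 8.0e-6 * 24 * 29.4 * 1000
= 5.645 MPa

5.645


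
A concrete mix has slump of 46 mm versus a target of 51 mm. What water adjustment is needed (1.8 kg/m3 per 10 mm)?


Difference = 51 - 46 = 5 mm
Water adjustment = 5 * 1.8 / 10 = 0.9 kg/m3

0.9


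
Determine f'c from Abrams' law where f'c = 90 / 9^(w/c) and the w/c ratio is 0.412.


f'c = 90 / 9^0.412
= 90 / 2.473
= 36.4 MPa

36.4


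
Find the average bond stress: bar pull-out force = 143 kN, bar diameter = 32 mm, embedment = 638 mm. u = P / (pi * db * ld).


u = P / (pi * db * ld)
= 143 * 1000 / (pi * 32 * 638)
= 2.23 MPa

2.23


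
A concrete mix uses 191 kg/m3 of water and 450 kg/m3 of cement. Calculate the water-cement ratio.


w/c = water / cement
w/c = 191 / 450 = 0.424

0.424


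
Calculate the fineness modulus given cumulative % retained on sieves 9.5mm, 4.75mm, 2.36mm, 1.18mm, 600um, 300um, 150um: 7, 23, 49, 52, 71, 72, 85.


FM = sum(cumulative % retained) / 100
= 359 / 100
= 3.59

3.59


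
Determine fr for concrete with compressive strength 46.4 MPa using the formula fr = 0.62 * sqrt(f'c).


fr = 0.62 * sqrt(46.4)
= 4.223 MPa

4.223


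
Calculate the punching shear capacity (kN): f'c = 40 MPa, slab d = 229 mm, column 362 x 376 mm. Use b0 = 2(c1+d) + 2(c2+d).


b0 = 2*(362 + 229) + 2*(376 + 229) = 2392 mm
Vc = 0.33 * sqrt(40) * 2392 * 229 / 1000
= 1143.25 kN

1143.25


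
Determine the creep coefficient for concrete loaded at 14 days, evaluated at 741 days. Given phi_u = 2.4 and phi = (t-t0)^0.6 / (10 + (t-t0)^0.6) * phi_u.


dt = 741 - 14 = 727
phi = 727^0.6 / (10 + 727^0.6) * 2.4
= 2.014

2.014


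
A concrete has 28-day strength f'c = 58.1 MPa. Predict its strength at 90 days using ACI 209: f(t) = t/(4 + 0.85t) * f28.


f(90) = 90 / (4 + 0.85 * 90) * 58.1
= 90 / 80.5 * 58.1
= 64.96 MPa

64.96


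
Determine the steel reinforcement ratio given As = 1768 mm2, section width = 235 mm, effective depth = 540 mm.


rho = As / (b * d)
= 1768 / (235 * 540)
= 0.0139

0.0139


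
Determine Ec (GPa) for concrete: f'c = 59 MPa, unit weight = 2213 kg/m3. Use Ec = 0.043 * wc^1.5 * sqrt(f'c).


Ec = 0.043 * 2213^1.5 * sqrt(59) / 1000
= 34.38 GPa

34.38


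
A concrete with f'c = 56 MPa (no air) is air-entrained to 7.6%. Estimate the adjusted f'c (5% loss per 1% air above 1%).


Strength loss = (7.6 - 1) * 5 = 33.0%
f'c = 56 * (1 - 33.0/100)
= 37.52 MPa

37.52


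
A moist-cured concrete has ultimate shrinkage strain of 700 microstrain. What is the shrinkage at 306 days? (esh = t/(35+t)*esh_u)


esh(306) = 306 / (35 + 306) * 700
= 306 / 341 * 700
= 628.2 microstrain

628.2


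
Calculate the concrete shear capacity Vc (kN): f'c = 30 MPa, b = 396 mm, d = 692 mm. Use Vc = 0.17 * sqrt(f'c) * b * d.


Vc = 0.17 * sqrt(30) * 396 * 692 / 1000
= 255.16 kN

255.16


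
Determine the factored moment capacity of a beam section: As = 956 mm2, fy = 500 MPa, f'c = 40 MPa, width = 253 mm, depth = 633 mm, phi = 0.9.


a = As * fy / (0.85 * f'c * b)
= 956 * 500 / (0.85 * 40 * 253)
= 55.5685 mm
Mn = As * fy * (d - a/2) / 10^6
= 289.2931 kN-m
phi*Mn = 0.9 * 289.2931 = 260.36 kN-m

260.36


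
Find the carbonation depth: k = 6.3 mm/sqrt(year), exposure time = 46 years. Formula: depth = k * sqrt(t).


depth = k * sqrt(t)
= 6.3 * sqrt(46)
= 42.73 mm

42.73


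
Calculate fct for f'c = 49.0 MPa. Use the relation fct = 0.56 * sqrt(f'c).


fct = 0.56 * sqrt(49.0)
= 0.56 * 7.0
= 3.92 MPa

3.92


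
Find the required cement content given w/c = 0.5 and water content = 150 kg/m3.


Cement = water / (w/c)
= 150 / 0.5
= 300.0 kg/m3

300.0


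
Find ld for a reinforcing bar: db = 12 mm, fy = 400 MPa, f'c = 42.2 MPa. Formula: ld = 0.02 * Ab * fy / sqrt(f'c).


Ab = pi * 12^2 / 4 = 113.097 mm2
ld = 0.02 * 113.097 * 400 / sqrt(42.2)
= 139.3 mm

139.3


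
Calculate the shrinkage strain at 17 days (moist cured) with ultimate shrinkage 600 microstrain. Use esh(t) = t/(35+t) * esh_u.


esh(17) = 17 / (35 + 17) * 600
= 17 / 52 * 600
= 196.2 microstrain

196.2


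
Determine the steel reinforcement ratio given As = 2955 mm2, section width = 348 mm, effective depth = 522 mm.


rho = As / (b * d)
= 2955 / (348 * 522)
= 0.0163

0.0163


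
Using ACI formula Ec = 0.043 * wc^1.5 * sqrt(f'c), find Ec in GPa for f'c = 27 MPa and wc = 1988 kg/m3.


Ec = 0.043 * 1988^1.5 * sqrt(27) / 1000
= 19.81 GPa

19.81


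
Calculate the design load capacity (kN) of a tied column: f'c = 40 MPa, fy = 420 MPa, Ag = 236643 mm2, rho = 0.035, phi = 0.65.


Ast = rho * Ag = 0.035 * 236643 = 8282.505 mm2
phi*Pn = 0.65 * 0.80 * (0.85 * 40 * (236643 - 8282.505) + 420 * 8282.505) / 1000
= 5846.31 kN

5846.31


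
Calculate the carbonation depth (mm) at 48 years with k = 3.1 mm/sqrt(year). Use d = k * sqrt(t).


depth = k * sqrt(t)
= 3.1 * sqrt(48)
= 21.48 mm

21.48


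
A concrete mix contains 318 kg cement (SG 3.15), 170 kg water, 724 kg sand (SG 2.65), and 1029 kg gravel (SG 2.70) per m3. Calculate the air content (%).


Vol cement = 318 / (3.15 * 1000) = 0.100952 m3
Vol water = 170 / 1000 = 0.17 m3
Vol sand = 724 / (2.65 * 1000) = 0.273208 m3
Vol gravel = 1029 / (2.70 * 1000) = 0.381111 m3
Total solid + water volume = 0.925271 m3
Air = (1 - 0.925271) * 100 = 7.47%

7.47


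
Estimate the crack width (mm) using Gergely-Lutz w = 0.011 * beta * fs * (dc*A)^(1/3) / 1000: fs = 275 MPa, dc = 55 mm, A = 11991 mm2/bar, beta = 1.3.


w = 0.011 * beta * fs * (dc * A)^(1/3) / 1000
= 0.011 * 1.3 * 275 * (55 * 11991)^(1/3) / 1000
= 0.342 mm

0.342


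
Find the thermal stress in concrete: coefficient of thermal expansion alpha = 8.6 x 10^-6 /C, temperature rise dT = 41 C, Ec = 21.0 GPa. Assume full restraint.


sigma = alpha * dT * Ec
= 8.6e-6 * 41 * 21.0 * 1000
= 7.405 MPa

7.405


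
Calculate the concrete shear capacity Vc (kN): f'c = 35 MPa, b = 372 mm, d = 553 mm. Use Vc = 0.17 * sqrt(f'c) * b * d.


Vc = 0.17 * sqrt(35) * 372 * 553 / 1000
= 206.9 kN

206.9


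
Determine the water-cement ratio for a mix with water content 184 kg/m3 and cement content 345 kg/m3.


w/c = water / cement
w/c = 184 / 345 = 0.533

0.533


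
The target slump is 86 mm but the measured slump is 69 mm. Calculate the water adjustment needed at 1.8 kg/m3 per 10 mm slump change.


Difference = 86 - 69 = 17 mm
Water adjustment = 17 * 1.8 / 10 = 3.1 kg/m3

3.1


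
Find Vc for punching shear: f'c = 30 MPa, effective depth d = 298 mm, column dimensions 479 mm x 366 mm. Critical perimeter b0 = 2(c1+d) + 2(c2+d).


b0 = 2*(479 + 298) + 2*(366 + 298) = 2882 mm
Vc = 0.33 * sqrt(30) * 2882 * 298 / 1000
= 1552.33 kN

1552.33


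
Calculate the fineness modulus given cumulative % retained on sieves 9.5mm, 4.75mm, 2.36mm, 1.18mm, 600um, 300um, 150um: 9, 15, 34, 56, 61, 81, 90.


FM = sum(cumulative % retained) / 100
= 346 / 100
= 3.46

3.46


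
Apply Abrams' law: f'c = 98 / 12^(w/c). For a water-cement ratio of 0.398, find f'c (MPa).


f'c = 98 / 12^0.398
= 98 / 2.689
= 36.45 MPa

36.45


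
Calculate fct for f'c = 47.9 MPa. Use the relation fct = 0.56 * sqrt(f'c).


fct = 0.56 * sqrt(47.9)
= 0.56 * 6.921
= 3.876 MPa

3.876


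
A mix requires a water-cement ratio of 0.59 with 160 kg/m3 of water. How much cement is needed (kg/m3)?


Cement = water / (w/c)
= 160 / 0.59
= 271.2 kg/m3

271.2


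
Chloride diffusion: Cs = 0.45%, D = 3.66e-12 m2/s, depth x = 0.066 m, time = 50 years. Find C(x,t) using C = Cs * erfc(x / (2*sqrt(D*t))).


t_seconds = 50 * 365.25 * 24 * 3600 = 1577880000.0 s
arg = 0.066 / (2 * sqrt(3.66e-12 * 1577880000.0))
= 0.4342
erfc(0.4342) = 0.5391
C = 0.45 * 0.5391 = 0.2426%

0.2426


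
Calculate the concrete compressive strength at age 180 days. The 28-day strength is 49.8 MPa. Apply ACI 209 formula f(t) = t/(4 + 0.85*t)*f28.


f(180) = 180 / (4 + 0.85 * 180) * 49.8
= 180 / 157.0 * 49.8
= 57.1 MPa

57.1


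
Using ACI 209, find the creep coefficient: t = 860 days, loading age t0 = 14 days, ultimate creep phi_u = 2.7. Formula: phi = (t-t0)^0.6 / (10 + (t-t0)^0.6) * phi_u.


dt = 860 - 14 = 846
phi = 846^0.6 / (10 + 846^0.6) * 2.7
= 2.297

2.297


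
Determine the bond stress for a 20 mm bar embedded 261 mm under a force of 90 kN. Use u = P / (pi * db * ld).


u = P / (pi * db * ld)
= 90 * 1000 / (pi * 20 * 261)
= 5.488 MPa

5.488


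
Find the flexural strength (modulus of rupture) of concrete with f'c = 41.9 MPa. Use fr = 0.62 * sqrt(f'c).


fr = 0.62 * sqrt(41.9)
= 4.013 MPa

4.013


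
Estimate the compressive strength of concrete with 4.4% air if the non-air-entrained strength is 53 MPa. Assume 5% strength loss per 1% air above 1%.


Strength loss = (4.4 - 1) * 5 = 17.0%
f'c = 53 * (1 - 17.0/100)
= 43.99 MPa

43.99


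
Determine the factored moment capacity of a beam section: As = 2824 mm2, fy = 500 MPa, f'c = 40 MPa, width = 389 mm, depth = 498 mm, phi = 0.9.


a = As * fy / (0.85 * f'c * b)
= 2824 * 500 / (0.85 * 40 * 389)
= 106.7594 mm
Mn = As * fy * (d - a/2) / 10^6
= 627.8039 kN-m
phi*Mn = 0.9 * 627.8039 = 565.02 kN-m

565.02


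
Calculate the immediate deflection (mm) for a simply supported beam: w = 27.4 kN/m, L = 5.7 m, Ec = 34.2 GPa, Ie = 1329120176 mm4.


Convert: L = 5.7 m = 5700 mm, Ec = 34.2 GPa = 34200 MPa
delta = 5 * 27.4 * 5700^4 / (384 * 34200 * 1329120176)
= 8.29 mm

8.29


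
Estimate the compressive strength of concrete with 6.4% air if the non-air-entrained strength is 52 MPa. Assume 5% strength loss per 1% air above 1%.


Strength loss = (6.4 - 1) * 5 = 27.0%
f'c = 52 * (1 - 27.0/100)
= 37.96 MPa

37.96


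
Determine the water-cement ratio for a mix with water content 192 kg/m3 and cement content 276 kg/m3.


w/c = water / cement
w/c = 192 / 276 = 0.696

0.696


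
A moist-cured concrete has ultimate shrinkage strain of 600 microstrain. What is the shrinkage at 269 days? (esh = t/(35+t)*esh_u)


esh(269) = 269 / (35 + 269) * 600
= 269 / 304 * 600
= 530.9 microstrain

530.9


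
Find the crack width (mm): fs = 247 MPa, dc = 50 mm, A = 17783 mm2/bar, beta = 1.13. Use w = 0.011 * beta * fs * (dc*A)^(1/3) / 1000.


w = 0.011 * beta * fs * (dc * A)^(1/3) / 1000
= 0.011 * 1.13 * 247 * (50 * 17783)^(1/3) / 1000
= 0.295 mm

0.295


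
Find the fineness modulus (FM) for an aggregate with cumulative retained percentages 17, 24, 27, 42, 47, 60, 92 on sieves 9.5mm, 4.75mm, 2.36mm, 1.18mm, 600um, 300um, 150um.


FM = sum(cumulative % retained) / 100
= 309 / 100
= 3.09

3.09


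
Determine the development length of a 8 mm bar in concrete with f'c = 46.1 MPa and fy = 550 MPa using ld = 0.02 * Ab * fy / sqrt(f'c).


Ab = pi * 8^2 / 4 = 50.265 mm2
ld = 0.02 * 50.265 * 550 / sqrt(46.1)
= 81.4 mm

81.4


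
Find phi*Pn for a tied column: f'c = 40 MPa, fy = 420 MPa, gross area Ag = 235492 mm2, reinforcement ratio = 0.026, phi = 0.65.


Ast = rho * Ag = 0.026 * 235492 = 6122.792 mm2
phi*Pn = 0.65 * 0.80 * (0.85 * 40 * (235492 - 6122.792) + 420 * 6122.792) / 1000
= 5392.47 kN

5392.47


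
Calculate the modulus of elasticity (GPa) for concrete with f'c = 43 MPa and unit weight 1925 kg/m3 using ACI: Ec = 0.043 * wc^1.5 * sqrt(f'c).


Ec = 0.043 * 1925^1.5 * sqrt(43) / 1000
= 23.81 GPa

23.81


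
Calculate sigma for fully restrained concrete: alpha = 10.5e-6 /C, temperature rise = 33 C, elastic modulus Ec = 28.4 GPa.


sigma = alpha * dT * Ec
= 10.5e-6 * 33 * 28.4 * 1000
= 9.841 MPa

9.841


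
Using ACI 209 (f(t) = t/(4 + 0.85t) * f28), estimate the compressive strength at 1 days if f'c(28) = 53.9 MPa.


f(1) = 1 / (4 + 0.85 * 1) * 53.9
= 1 / 4.85 * 53.9
= 11.11 MPa

11.11


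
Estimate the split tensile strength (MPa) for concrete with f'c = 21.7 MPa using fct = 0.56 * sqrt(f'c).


fct = 0.56 * sqrt(21.7)
= 0.56 * 4.658
= 2.609 MPa

2.609


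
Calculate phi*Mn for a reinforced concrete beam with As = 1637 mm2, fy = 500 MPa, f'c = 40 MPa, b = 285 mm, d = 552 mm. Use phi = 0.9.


a = As * fy / (0.85 * f'c * b)
= 1637 * 500 / (0.85 * 40 * 285)
= 84.4685 mm
Mn = As * fy * (d - a/2) / 10^6
= 417.2433 kN-m
phi*Mn = 0.9 * 417.2433 = 375.52 kN-m

375.52


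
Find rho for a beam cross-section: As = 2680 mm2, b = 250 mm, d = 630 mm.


rho = As / (b * d)
= 2680 / (250 * 630)
= 0.017

0.017


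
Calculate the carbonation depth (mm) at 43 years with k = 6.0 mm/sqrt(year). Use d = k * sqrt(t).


depth = k * sqrt(t)
= 6.0 * sqrt(43)
= 39.34 mm

39.34


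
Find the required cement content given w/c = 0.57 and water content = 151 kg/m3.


Cement = water / (w/c)
= 151 / 0.57
= 264.9 kg/m3

264.9


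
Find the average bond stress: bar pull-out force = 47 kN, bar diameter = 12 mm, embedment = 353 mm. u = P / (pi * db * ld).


u = P / (pi * db * ld)
= 47 * 1000 / (pi * 12 * 353)
= 3.532 MPa

3.532


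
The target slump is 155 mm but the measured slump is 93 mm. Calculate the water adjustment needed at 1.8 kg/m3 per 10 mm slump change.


Difference = 155 - 93 = 62 mm
Water adjustment = 62 * 1.8 / 10 = 11.2 kg/m3

11.2


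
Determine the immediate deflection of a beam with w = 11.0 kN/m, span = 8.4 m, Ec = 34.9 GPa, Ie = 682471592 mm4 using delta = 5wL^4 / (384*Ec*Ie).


Convert: L = 8.4 m = 8400 mm, Ec = 34.9 GPa = 34900 MPa
delta = 5 * 11.0 * 8400^4 / (384 * 34900 * 682471592)
= 29.94 mm

29.94


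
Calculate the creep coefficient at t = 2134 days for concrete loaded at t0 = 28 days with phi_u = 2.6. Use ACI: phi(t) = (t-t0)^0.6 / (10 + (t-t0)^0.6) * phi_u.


dt = 2134 - 28 = 2106
phi = 2106^0.6 / (10 + 2106^0.6) * 2.6
= 2.361

2.361


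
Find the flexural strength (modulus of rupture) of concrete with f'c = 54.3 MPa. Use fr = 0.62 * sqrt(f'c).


fr = 0.62 * sqrt(54.3)
= 4.569 MPa

4.569


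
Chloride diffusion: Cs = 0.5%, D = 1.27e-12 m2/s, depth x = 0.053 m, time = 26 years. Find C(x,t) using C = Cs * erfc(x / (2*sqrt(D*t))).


t_seconds = 26 * 365.25 * 24 * 3600 = 820497600.0 s
arg = 0.053 / (2 * sqrt(1.27e-12 * 820497600.0))
= 0.8209
erfc(0.8209) = 0.2457
C = 0.5 * 0.2457 = 0.1228%

0.1228


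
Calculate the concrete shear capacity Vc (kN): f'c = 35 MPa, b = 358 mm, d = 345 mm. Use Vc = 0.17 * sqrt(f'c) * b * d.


Vc = 0.17 * sqrt(35) * 358 * 345 / 1000
= 124.22 kN

124.22


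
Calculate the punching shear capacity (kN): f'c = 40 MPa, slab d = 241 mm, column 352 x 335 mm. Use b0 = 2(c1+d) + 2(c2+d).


b0 = 2*(352 + 241) + 2*(335 + 241) = 2338 mm
Vc = 0.33 * sqrt(40) * 2338 * 241 / 1000
= 1176.0 kN

1176.0


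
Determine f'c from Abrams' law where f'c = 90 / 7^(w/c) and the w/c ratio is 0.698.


f'c = 90 / 7^0.698
= 90 / 3.889
= 23.14 MPa

23.14


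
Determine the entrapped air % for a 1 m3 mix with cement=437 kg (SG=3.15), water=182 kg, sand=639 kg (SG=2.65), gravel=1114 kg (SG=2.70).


Vol cement = 437 / (3.15 * 1000) = 0.13873 m3
Vol water = 182 / 1000 = 0.182 m3
Vol sand = 639 / (2.65 * 1000) = 0.241132 m3
Vol gravel = 1114 / (2.70 * 1000) = 0.412593 m3
Total solid + water volume = 0.974455 m3
Air = (1 - 0.974455) * 100 = 2.55%

2.55


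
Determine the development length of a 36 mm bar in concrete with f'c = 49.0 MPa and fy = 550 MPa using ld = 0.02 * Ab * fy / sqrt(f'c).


Ab = pi * 36^2 / 4 = 1017.876 mm2
ld = 0.02 * 1017.876 * 550 / sqrt(49.0)
= 1599.5 mm

1599.5


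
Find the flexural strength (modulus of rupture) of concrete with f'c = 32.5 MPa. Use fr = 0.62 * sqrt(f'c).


fr = 0.62 * sqrt(32.5)
= 3.535 MPa

3.535


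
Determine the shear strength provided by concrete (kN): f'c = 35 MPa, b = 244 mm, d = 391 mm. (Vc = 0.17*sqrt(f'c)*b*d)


Vc = 0.17 * sqrt(35) * 244 * 391 / 1000
= 95.95 kN

95.95


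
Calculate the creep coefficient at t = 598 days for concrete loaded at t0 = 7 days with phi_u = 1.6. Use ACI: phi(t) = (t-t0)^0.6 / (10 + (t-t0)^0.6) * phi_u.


dt = 598 - 7 = 591
phi = 591^0.6 / (10 + 591^0.6) * 1.6
= 1.314

1.314


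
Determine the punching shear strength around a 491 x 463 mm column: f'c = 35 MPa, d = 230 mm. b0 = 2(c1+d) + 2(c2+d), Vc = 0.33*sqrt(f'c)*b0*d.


b0 = 2*(491 + 230) + 2*(463 + 230) = 2828 mm
Vc = 0.33 * sqrt(35) * 2828 * 230 / 1000
= 1269.86 kN

1269.86


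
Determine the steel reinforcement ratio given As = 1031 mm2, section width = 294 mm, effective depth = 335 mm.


rho = As / (b * d)
= 1031 / (294 * 335)
= 0.0105

0.0105


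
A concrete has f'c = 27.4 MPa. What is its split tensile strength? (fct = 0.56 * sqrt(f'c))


fct = 0.56 * sqrt(27.4)
= 0.56 * 5.235
= 2.931 MPa

2.931


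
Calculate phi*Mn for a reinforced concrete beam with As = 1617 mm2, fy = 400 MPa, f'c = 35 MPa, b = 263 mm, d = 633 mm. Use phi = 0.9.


a = As * fy / (0.85 * f'c * b)
= 1617 * 400 / (0.85 * 35 * 263)
= 82.6661 mm
Mn = As * fy * (d - a/2) / 10^6
= 382.6902 kN-m
phi*Mn = 0.9 * 382.6902 = 344.42 kN-m

344.42


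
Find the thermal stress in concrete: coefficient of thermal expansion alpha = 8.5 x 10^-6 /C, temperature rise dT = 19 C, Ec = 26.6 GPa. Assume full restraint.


sigma = alpha * dT * Ec
= 8.5e-6 * 19 * 26.6 * 1000
= 4.296 MPa

4.296


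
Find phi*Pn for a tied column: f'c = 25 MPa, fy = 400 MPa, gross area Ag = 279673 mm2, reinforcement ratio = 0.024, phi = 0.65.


Ast = rho * Ag = 0.024 * 279673 = 6712.152 mm2
phi*Pn = 0.65 * 0.80 * (0.85 * 25 * (279673 - 6712.152) + 400 * 6712.152) / 1000
= 4412.34 kN

4412.34


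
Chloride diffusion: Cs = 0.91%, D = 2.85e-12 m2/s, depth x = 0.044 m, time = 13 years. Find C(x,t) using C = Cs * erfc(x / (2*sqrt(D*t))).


t_seconds = 13 * 365.25 * 24 * 3600 = 410248800.0 s
arg = 0.044 / (2 * sqrt(2.85e-12 * 410248800.0))
= 0.6434
erfc(0.6434) = 0.3629
C = 0.91 * 0.3629 = 0.3302%

0.3302


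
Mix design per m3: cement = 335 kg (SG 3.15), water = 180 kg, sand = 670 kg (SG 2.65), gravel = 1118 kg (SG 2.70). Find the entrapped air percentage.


Vol cement = 335 / (3.15 * 1000) = 0.106349 m3
Vol water = 180 / 1000 = 0.18 m3
Vol sand = 670 / (2.65 * 1000) = 0.25283 m3
Vol gravel = 1118 / (2.70 * 1000) = 0.414074 m3
Total solid + water volume = 0.953253 m3
Air = (1 - 0.953253) * 100 = 4.67%

4.67


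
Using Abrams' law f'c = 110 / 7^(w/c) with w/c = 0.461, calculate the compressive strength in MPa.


f'c = 110 / 7^0.461
= 110 / 2.452
= 44.85 MPa

44.85


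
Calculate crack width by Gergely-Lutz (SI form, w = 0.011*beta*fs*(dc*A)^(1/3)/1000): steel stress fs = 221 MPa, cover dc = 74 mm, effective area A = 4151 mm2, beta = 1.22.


w = 0.011 * beta * fs * (dc * A)^(1/3) / 1000
= 0.011 * 1.22 * 221 * (74 * 4151)^(1/3) / 1000
= 0.2 mm

0.2


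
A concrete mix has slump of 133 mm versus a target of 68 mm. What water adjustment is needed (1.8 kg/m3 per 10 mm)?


Difference = 68 - 133 = -65 mm
Water adjustment = -65 * 1.8 / 10 = -11.7 kg/m3

-11.7


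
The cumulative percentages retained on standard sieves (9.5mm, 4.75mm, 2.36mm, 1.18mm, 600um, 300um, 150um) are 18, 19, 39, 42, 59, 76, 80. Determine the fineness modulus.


FM = sum(cumulative % retained) / 100
= 333 / 100
= 3.33

3.33


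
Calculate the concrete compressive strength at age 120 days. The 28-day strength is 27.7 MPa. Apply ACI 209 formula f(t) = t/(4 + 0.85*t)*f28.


f(120) = 120 / (4 + 0.85 * 120) * 27.7
= 120 / 106.0 * 27.7
= 31.36 MPa

31.36


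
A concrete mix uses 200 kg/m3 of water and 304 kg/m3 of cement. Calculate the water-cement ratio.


w/c = water / cement
w/c = 200 / 304 = 0.658

0.658


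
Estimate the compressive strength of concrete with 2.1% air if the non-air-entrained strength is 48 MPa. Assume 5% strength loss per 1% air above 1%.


Strength loss = (2.1 - 1) * 5 = 5.5%
f'c = 48 * (1 - 5.5/100)
= 45.36 MPa

45.36


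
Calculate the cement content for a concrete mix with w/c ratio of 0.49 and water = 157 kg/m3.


Cement = water / (w/c)
= 157 / 0.49
= 320.4 kg/m3

320.4


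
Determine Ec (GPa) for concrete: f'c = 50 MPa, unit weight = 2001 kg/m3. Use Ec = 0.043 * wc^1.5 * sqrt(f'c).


Ec = 0.043 * 2001^1.5 * sqrt(50) / 1000
= 27.22 GPa

27.22


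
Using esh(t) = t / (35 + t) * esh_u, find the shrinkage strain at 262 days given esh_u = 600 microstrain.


esh(262) = 262 / (35 + 262) * 600
= 262 / 297 * 600
= 529.3 microstrain

529.3


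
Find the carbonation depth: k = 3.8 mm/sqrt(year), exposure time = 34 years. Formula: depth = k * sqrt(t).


depth = k * sqrt(t)
= 3.8 * sqrt(34)
= 22.16 mm

22.16


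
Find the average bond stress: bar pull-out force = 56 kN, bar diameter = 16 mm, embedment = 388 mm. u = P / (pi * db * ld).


u = P / (pi * db * ld)
= 56 * 1000 / (pi * 16 * 388)
= 2.871 MPa

2.871


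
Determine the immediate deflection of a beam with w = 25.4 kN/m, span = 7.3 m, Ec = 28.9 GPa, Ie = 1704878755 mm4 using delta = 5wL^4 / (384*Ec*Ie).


Convert: L = 7.3 m = 7300 mm, Ec = 28.9 GPa = 28900 MPa
delta = 5 * 25.4 * 7300^4 / (384 * 28900 * 1704878755)
= 19.06 mm

19.06


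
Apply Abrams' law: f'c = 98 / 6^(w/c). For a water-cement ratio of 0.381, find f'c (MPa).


f'c = 98 / 6^0.381
= 98 / 1.979
= 49.52 MPa

49.52


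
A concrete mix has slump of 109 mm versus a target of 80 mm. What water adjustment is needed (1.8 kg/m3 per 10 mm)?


Difference = 80 - 109 = -29 mm
Water adjustment = -29 * 1.8 / 10 = -5.2 kg/m3

-5.2


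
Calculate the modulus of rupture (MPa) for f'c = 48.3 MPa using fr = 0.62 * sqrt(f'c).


fr = 0.62 * sqrt(48.3)
= 4.309 MPa

4.309


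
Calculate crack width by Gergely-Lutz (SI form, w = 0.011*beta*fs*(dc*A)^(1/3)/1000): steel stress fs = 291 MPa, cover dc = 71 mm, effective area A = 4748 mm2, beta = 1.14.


w = 0.011 * beta * fs * (dc * A)^(1/3) / 1000
= 0.011 * 1.14 * 291 * (71 * 4748)^(1/3) / 1000
= 0.254 mm

0.254


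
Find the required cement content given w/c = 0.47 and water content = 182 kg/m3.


Cement = water / (w/c)
= 182 / 0.47
= 387.2 kg/m3

387.2


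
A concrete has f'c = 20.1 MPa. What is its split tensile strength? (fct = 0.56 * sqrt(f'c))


fct = 0.56 * sqrt(20.1)
= 0.56 * 4.483
= 2.511 MPa

2.511


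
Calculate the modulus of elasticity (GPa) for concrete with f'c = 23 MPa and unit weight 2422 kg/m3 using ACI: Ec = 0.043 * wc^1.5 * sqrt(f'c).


Ec = 0.043 * 2422^1.5 * sqrt(23) / 1000
= 24.58 GPa

24.58


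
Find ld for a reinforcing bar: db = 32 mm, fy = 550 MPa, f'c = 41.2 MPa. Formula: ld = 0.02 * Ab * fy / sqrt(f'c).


Ab = pi * 32^2 / 4 = 804.248 mm2
ld = 0.02 * 804.248 * 550 / sqrt(41.2)
= 1378.3 mm

1378.3


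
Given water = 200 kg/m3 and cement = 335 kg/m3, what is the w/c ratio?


w/c = water / cement
w/c = 200 / 335 = 0.597

0.597


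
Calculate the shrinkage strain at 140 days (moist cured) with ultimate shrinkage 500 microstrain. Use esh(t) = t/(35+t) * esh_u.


esh(140) = 140 / (35 + 140) * 500
= 140 / 175 * 500
= 400.0 microstrain

400.0


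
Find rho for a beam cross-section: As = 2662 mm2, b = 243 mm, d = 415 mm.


rho = As / (b * d)
= 2662 / (243 * 415)
= 0.0264

0.0264


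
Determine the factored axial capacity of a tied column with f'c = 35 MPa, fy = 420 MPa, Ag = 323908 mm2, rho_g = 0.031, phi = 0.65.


Ast = rho * Ag = 0.031 * 323908 = 10041.148 mm2
phi*Pn = 0.65 * 0.80 * (0.85 * 35 * (323908 - 10041.148) + 420 * 10041.148) / 1000
= 7048.51 kN

7048.51


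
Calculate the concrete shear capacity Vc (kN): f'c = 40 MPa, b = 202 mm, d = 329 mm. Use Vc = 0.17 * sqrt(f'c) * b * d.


Vc = 0.17 * sqrt(40) * 202 * 329 / 1000
= 71.45 kN

71.45


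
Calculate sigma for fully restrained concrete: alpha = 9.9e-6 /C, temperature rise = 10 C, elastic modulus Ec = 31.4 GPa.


sigma = alpha * dT * Ec
= 9.9e-6 * 10 * 31.4 * 1000
= 3.109 MPa

3.109


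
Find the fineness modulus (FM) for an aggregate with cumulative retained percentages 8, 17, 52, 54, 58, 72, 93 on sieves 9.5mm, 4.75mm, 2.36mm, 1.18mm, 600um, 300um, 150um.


FM = sum(cumulative % retained) / 100
= 354 / 100
= 3.54

3.54


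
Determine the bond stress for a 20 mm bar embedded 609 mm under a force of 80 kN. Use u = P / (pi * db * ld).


u = P / (pi * db * ld)
= 80 * 1000 / (pi * 20 * 609)
= 2.091 MPa

2.091


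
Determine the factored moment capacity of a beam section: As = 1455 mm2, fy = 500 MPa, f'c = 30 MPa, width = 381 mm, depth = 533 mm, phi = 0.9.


a = As * fy / (0.85 * f'c * b)
= 1455 * 500 / (0.85 * 30 * 381)
= 74.8803 mm
Mn = As * fy * (d - a/2) / 10^6
= 360.5198 kN-m
phi*Mn = 0.9 * 360.5198 = 324.47 kN-m

324.47


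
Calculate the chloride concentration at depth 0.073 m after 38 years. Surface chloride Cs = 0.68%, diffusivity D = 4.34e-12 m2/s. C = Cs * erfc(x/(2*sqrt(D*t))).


t_seconds = 38 * 365.25 * 24 * 3600 = 1199188800.0 s
arg = 0.073 / (2 * sqrt(4.34e-12 * 1199188800.0))
= 0.5059
erfc(0.5059) = 0.4743
C = 0.68 * 0.4743 = 0.3225%

0.3225


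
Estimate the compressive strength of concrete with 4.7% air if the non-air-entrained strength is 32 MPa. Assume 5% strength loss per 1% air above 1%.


Strength loss = (4.7 - 1) * 5 = 18.5%
f'c = 32 * (1 - 18.5/100)
= 26.08 MPa

26.08


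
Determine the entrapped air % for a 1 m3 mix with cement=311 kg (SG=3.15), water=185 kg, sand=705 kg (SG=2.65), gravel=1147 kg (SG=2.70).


Vol cement = 311 / (3.15 * 1000) = 0.09873 m3
Vol water = 185 / 1000 = 0.185 m3
Vol sand = 705 / (2.65 * 1000) = 0.266038 m3
Vol gravel = 1147 / (2.70 * 1000) = 0.424815 m3
Total solid + water volume = 0.974583 m3
Air = (1 - 0.974583) * 100 = 2.54%

2.54
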